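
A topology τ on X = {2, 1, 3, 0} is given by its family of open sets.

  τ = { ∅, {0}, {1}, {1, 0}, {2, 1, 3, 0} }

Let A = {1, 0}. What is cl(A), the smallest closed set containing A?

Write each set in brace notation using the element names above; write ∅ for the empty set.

{2, 1, 3, 0}

complement {2, 3}; its interior ∅; cl(A) = X∖∅ = {2, 1, 3, 0}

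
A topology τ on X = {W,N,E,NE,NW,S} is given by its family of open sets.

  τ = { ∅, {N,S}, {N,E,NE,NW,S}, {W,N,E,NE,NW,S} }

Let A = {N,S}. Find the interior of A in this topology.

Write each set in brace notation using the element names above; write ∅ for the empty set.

{N,S}

interior: largest open inside A is {N,S} (from ∅, {N,S})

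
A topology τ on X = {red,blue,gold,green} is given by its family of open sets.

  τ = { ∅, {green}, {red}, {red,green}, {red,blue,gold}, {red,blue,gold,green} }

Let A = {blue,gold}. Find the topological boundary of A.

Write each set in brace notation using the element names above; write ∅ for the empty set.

{blue,gold}

interior: largest open inside A is ∅ (from ∅)
cl via duality: int({red,green}) = {red,green}, so X∖{red,green} = {blue,gold}
cl∖int = {blue,gold}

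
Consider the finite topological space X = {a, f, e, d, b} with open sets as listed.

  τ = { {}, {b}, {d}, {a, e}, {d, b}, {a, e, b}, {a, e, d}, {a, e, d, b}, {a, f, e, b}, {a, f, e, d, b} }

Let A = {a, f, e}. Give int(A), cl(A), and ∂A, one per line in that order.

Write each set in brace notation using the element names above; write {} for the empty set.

open subsets of A: {}, {a, e}; so int(A) = {a, e}
closure: X∖int(X∖A) = X∖{d, b} = {a, f, e}
∂A = {a, f, e} minus {a, e} = {f}

int(A) = {a, e}
cl(A)  = {a, f, e}
∂A     = {f}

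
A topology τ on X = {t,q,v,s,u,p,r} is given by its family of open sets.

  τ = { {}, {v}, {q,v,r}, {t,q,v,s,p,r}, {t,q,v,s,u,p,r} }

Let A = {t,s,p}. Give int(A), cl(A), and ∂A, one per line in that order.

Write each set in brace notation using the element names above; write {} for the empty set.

int(A) = {}
cl(A)  = {t,s,u,p}
∂A     = {t,s,u,p}

open subsets of A: {}; so int(A) = {}
closure: X∖int(X∖A) = X∖{q,v,r} = {t,s,u,p}
∂A = {t,s,u,p} minus {} = {t,s,u,p}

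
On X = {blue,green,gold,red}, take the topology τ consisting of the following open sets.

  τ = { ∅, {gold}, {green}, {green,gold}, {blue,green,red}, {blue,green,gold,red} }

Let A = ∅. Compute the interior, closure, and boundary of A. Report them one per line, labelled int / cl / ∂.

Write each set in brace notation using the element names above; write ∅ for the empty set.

opens ⊆ A: ∅; union → int = ∅
complement {blue,green,gold,red}; its interior {blue,green,gold,red}; cl(A) = X∖{blue,green,gold,red} = ∅
boundary = ∅ ∖ ∅ = ∅

int(A) = ∅
cl(A)  = ∅
∂A     = ∅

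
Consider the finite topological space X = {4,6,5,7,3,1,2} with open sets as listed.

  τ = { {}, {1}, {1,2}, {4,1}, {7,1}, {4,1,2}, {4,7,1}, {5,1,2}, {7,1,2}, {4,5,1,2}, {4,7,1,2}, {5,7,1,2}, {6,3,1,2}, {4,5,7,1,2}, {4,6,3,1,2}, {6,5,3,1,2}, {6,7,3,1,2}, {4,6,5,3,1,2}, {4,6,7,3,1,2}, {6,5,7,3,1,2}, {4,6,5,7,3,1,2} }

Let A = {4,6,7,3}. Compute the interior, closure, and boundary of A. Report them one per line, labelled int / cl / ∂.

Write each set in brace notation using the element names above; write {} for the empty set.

int(A) = {}
cl(A)  = {4,6,7,3}
∂A     = {4,6,7,3}

U open, U⊆A: {}. int(A) = ⋃ = {}
X∖A={5,1,2}, int(X∖A)={5,1,2}, hence cl(A)={4,6,7,3}
∂A: remove int from cl → {4,6,7,3}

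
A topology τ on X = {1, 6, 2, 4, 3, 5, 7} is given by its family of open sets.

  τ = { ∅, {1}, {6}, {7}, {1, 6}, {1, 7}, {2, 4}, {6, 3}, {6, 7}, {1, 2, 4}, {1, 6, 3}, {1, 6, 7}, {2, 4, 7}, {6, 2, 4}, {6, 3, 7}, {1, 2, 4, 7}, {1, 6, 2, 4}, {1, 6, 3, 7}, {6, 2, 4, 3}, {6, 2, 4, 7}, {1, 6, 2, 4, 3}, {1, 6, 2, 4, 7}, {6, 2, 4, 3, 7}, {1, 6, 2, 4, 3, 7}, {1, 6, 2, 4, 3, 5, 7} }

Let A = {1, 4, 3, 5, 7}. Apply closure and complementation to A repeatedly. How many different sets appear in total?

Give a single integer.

12

complement {6, 2}; its interior {6}; cl(A) = X∖{6} = {1, 2, 4, 3, 5, 7}
With k = closure, c = complement:
  1. A     = {1, 4, 3, 5, 7}
  2. kA    = {1, 2, 4, 3, 5, 7}
  3. cA    = {6, 2}
  4. ckA   = {6}
  5. kcA   = {6, 2, 4, 3, 5}
  6. kckA  = {6, 3, 5}
  7. ckcA  = {1, 7}
  8. ckckA = {1, 2, 4, 7}
  9. kckcA = {1, 5, 7}
  10. kckckA = {1, 2, 4, 5, 7}
  11. ckckcA = {6, 2, 4, 3}
  12. ckckckA = {6, 3}
k, c of each give nothing new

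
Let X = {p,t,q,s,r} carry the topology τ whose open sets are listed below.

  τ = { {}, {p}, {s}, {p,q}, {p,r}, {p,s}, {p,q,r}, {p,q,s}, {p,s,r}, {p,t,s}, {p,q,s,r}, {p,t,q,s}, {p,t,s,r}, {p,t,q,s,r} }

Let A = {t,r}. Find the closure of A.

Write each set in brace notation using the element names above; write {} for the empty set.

closure: X∖int(X∖A) = X∖{p,q,s} = {t,r}

{t,r}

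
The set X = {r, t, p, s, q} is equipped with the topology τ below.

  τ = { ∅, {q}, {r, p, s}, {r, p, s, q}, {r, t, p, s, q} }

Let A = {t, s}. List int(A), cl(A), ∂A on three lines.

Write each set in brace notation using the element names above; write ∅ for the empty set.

int(A) = ∅
cl(A)  = {r, t, p, s}
∂A     = {r, t, p, s}

opens ⊆ A: ∅; union → int = ∅
complement {r, p, q}; its interior {q}; cl(A) = X∖{q} = {r, t, p, s}
boundary = {r, t, p, s} ∖ ∅ = {r, t, p, s}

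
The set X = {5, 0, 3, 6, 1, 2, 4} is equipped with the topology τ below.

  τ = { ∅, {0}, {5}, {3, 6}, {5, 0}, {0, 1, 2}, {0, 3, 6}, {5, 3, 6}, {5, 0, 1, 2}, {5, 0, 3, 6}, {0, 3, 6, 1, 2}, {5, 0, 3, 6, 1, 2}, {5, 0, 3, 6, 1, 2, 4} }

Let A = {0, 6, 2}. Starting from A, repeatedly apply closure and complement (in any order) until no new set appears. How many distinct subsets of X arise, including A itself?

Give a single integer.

12

complement {5, 3, 1, 4}; its interior {5}; cl(A) = X∖{5} = {0, 3, 6, 1, 2, 4}
With k = closure, c = complement:
  1. A     = {0, 6, 2}
  2. kA    = {0, 3, 6, 1, 2, 4}
  3. cA    = {5, 3, 1, 4}
  4. ckA   = {5}
  5. kcA   = {5, 3, 6, 1, 2, 4}
  6. kckA  = {5, 4}
  7. ckcA  = {0}
  8. ckckA = {0, 3, 6, 1, 2}
  9. kckcA = {0, 1, 2, 4}
  10. ckckcA = {5, 3, 6}
  11. kckckcA = {5, 3, 6, 4}
  12. ckckckcA = {0, 1, 2}
k, c of each give nothing new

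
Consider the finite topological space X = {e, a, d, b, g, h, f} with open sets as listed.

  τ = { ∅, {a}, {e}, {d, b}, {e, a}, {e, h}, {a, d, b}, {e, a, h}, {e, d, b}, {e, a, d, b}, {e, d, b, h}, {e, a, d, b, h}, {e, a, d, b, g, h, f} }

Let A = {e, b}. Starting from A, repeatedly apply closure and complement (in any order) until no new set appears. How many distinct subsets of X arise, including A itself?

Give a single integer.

12

complement {a, d, g, h, f}; its interior {a}; cl(A) = X∖{a} = {e, d, b, g, h, f}
With k = closure, c = complement:
  1. A     = {e, b}
  2. kA    = {e, d, b, g, h, f}
  3. cA    = {a, d, g, h, f}
  4. ckA   = {a}
  5. kcA   = {a, d, b, g, h, f}
  6. kckA  = {a, g, f}
  7. ckcA  = {e}
  8. ckckA = {e, d, b, h}
  9. kckcA = {e, g, h, f}
  10. ckckcA = {a, d, b}
  11. kckckcA = {a, d, b, g, f}
  12. ckckckcA = {e, h}
k, c of each give nothing new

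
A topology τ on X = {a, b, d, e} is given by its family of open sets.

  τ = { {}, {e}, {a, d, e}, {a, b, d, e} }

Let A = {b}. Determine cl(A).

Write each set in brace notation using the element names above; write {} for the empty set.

{b}

complement {a, d, e}; its interior {a, d, e}; cl(A) = X∖{a, d, e} = {b}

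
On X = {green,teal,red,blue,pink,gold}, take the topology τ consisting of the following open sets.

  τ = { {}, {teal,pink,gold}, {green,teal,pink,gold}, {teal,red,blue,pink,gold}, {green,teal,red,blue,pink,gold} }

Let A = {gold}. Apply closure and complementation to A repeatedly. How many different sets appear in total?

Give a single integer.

4

X∖A={green,teal,red,blue,pink}, int(X∖A)={}, hence cl(A)={green,teal,red,blue,pink,gold}
Orbit (k=closure, c=complement):
  1. A     = {gold}
  2. kA    = {green,teal,red,blue,pink,gold}
  3. cA    = {green,teal,red,blue,pink}
  4. ckA   = {}
(closed under both — stop)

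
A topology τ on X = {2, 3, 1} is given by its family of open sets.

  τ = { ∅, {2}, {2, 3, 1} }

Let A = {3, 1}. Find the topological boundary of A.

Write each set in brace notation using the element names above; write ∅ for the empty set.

U open, U⊆A: ∅. int(A) = ⋃ = ∅
X∖A={2}, int(X∖A)={2}, hence cl(A)={3, 1}
∂A: remove int from cl → {3, 1}

{3, 1}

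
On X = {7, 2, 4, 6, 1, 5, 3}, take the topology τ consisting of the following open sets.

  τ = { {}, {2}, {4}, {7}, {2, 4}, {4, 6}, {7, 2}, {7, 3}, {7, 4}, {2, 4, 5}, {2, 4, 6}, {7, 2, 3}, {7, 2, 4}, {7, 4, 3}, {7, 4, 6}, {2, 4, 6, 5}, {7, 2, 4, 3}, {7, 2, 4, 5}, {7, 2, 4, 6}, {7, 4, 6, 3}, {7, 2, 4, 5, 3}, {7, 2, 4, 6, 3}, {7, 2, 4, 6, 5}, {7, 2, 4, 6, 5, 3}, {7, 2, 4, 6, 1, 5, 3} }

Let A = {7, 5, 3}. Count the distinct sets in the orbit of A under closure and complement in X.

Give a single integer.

closure: X∖int(X∖A) = X∖{2, 4, 6} = {7, 1, 5, 3}
Let k=closure and c=complement:
  1. A     = {7, 5, 3}
  2. kA    = {7, 1, 5, 3}
  3. cA    = {2, 4, 6, 1}
  4. ckA   = {2, 4, 6}
  5. kcA   = {2, 4, 6, 1, 5}
  6. ckcA  = {7, 3}
  7. kckcA = {7, 1, 3}
  8. ckckcA = {2, 4, 6, 5}
— saturated at 8

8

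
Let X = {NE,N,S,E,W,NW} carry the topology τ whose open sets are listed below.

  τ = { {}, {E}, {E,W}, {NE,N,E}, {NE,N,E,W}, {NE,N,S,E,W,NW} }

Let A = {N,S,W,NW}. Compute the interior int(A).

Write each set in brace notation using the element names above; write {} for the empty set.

{}

open subsets of A: {}; so int(A) = {}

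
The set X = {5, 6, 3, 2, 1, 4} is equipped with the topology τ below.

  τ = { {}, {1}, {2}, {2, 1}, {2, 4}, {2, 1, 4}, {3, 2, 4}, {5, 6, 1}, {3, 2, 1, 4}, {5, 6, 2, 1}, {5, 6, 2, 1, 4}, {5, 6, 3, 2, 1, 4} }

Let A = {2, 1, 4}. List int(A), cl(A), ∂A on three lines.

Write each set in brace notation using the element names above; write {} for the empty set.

int(A) = {2, 1, 4}
cl(A)  = {5, 6, 3, 2, 1, 4}
∂A     = {5, 6, 3}

open subsets of A: {}, {2}, {1}, {2, 1}, {2, 4}, {2, 1, 4}; so int(A) = {2, 1, 4}
closure: X∖int(X∖A) = X∖{} = {5, 6, 3, 2, 1, 4}
∂A = {5, 6, 3, 2, 1, 4} minus {2, 1, 4} = {5, 6, 3}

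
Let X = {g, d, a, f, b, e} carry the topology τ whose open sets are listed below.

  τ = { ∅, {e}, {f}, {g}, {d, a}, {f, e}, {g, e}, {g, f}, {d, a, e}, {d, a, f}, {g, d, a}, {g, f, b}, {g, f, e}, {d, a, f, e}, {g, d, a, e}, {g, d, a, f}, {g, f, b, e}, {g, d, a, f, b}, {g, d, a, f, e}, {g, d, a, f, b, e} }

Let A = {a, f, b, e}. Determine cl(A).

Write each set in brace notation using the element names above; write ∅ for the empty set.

{d, a, f, b, e}

complement {g, d}; its interior {g}; cl(A) = X∖{g} = {d, a, f, b, e}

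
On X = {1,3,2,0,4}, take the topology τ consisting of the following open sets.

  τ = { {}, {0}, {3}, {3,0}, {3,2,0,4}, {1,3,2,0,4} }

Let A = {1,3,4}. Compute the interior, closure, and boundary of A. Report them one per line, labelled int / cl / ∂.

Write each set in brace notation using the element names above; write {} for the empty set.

open subsets of A: {}, {3}; so int(A) = {3}
closure: X∖int(X∖A) = X∖{0} = {1,3,2,4}
∂A = {1,3,2,4} minus {3} = {1,2,4}

int(A) = {3}
cl(A)  = {1,3,2,4}
∂A     = {1,2,4}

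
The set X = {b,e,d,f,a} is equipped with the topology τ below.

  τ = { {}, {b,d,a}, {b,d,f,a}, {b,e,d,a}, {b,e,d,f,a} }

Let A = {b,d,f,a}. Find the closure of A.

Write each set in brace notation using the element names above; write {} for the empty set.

complement {e}; its interior {}; cl(A) = X∖{} = {b,e,d,f,a}

{b,e,d,f,a}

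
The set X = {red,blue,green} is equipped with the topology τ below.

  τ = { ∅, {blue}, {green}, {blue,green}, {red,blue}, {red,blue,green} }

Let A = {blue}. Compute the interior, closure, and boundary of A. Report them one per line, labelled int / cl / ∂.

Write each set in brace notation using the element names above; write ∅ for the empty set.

int(A) = {blue}
cl(A)  = {red,blue}
∂A     = {red}

open subsets of A: ∅, {blue}; so int(A) = {blue}
closure: X∖int(X∖A) = X∖{green} = {red,blue}
∂A = {red,blue} minus {blue} = {red}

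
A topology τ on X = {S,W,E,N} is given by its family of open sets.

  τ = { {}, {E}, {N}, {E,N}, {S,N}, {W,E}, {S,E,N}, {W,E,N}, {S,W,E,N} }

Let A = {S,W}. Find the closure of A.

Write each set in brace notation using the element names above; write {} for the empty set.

X∖A={E,N}, int(X∖A)={E,N}, hence cl(A)={S,W}

{S,W}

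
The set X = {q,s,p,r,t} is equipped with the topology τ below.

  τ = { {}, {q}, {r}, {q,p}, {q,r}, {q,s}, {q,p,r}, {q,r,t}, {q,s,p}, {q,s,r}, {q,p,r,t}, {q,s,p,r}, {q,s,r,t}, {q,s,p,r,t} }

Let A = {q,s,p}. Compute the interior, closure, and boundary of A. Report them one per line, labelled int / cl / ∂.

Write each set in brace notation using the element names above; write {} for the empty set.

int(A) = {q,s,p}
cl(A)  = {q,s,p,t}
∂A     = {t}

open subsets of A: {}, {q}, {q,s}, {q,p}, {q,s,p}; so int(A) = {q,s,p}
closure: X∖int(X∖A) = X∖{r} = {q,s,p,t}
∂A = {q,s,p,t} minus {q,s,p} = {t}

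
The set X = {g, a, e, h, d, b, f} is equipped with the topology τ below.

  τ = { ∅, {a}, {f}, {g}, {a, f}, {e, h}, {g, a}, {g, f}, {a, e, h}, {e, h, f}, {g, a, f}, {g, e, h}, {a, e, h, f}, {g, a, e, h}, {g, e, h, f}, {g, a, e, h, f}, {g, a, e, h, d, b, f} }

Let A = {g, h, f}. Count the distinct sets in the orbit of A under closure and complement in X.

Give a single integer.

10

complement {a, e, d, b}; its interior {a}; cl(A) = X∖{a} = {g, e, h, d, b, f}
With k = closure, c = complement:
  1. A     = {g, h, f}
  2. kA    = {g, e, h, d, b, f}
  3. cA    = {a, e, d, b}
  4. ckA   = {a}
  5. kcA   = {a, e, h, d, b}
  6. kckA  = {a, d, b}
  7. ckcA  = {g, f}
  8. ckckA = {g, e, h, f}
  9. kckcA = {g, d, b, f}
  10. ckckcA = {a, e, h}
k, c of each give nothing new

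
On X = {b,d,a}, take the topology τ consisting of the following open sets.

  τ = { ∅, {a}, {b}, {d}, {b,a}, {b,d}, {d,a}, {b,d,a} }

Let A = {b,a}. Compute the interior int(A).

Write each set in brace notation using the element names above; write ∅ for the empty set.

interior: largest open inside A is {b,a} (from ∅, {b}, {a}, {b,a})

{b,a}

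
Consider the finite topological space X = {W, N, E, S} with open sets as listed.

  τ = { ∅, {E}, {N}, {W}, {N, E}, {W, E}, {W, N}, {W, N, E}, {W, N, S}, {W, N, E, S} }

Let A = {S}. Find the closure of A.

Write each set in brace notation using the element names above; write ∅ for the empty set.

{S}

closure: X∖int(X∖A) = X∖{W, N, E} = {S}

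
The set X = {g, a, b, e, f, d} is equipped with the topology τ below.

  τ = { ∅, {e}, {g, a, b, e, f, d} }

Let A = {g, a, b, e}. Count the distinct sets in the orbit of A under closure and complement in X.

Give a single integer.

complement {f, d}; its interior ∅; cl(A) = X∖∅ = {g, a, b, e, f, d}
With k = closure, c = complement:
  1. A     = {g, a, b, e}
  2. kA    = {g, a, b, e, f, d}
  3. cA    = {f, d}
  4. ckA   = ∅
  5. kcA   = {g, a, b, f, d}
  6. ckcA  = {e}
k, c of each give nothing new

6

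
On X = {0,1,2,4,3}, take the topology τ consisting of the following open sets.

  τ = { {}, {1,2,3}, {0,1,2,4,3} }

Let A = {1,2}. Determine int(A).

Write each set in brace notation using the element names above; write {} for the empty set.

{}

opens ⊆ A: {}; union → int = {}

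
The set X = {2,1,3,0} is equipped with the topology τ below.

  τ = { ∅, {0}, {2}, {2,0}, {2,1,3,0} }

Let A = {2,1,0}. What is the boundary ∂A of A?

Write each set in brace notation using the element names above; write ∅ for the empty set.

U open, U⊆A: ∅, {2}, {0}, {2,0}. int(A) = ⋃ = {2,0}
X∖A={3}, int(X∖A)=∅, hence cl(A)={2,1,3,0}
∂A: remove int from cl → {1,3}

{1,3}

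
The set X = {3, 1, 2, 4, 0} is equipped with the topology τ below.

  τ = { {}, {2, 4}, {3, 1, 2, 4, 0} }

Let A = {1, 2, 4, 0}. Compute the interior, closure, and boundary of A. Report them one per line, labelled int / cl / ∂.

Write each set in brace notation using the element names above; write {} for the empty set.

open subsets of A: {}, {2, 4}; so int(A) = {2, 4}
closure: X∖int(X∖A) = X∖{} = {3, 1, 2, 4, 0}
∂A = {3, 1, 2, 4, 0} minus {2, 4} = {3, 1, 0}

int(A) = {2, 4}
cl(A)  = {3, 1, 2, 4, 0}
∂A     = {3, 1, 0}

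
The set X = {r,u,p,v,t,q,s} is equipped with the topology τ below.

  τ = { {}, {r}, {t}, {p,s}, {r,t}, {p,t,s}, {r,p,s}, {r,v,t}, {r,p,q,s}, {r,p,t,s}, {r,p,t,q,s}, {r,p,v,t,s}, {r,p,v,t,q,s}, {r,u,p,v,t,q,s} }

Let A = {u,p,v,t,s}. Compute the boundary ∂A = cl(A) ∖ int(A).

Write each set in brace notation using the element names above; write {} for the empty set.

interior: largest open inside A is {p,t,s} (from {}, {t}, {p,s}, {p,t,s})
cl via duality: int({r,q}) = {r}, so X∖{r} = {u,p,v,t,q,s}
cl∖int = {u,v,q}

{u,v,q}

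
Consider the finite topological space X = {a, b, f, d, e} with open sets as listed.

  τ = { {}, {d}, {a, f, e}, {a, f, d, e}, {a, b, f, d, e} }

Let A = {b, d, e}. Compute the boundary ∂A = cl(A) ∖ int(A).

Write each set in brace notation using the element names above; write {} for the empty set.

{a, b, f, e}

opens ⊆ A: {}, {d}; union → int = {d}
complement {a, f}; its interior {}; cl(A) = X∖{} = {a, b, f, d, e}
boundary = {a, b, f, d, e} ∖ {d} = {a, b, f, e}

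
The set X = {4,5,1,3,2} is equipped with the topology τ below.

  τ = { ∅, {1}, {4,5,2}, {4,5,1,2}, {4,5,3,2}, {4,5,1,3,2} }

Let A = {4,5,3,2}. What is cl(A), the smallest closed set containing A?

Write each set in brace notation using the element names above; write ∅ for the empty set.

{4,5,3,2}

cl via duality: int({1}) = {1}, so X∖{1} = {4,5,3,2}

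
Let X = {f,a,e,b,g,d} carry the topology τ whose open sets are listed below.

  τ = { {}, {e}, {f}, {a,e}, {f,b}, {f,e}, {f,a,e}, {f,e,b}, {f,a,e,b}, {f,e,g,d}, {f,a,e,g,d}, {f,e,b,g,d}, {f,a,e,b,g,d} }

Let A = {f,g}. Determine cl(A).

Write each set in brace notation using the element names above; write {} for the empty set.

cl via duality: int({a,e,b,d}) = {a,e}, so X∖{a,e} = {f,b,g,d}

{f,b,g,d}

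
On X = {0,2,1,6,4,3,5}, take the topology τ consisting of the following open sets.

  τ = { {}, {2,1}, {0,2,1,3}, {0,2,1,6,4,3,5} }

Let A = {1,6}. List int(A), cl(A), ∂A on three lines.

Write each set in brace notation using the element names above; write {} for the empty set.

int(A) = {}
cl(A)  = {0,2,1,6,4,3,5}
∂A     = {0,2,1,6,4,3,5}

opens ⊆ A: {}; union → int = {}
complement {0,2,4,3,5}; its interior {}; cl(A) = X∖{} = {0,2,1,6,4,3,5}
boundary = {0,2,1,6,4,3,5} ∖ {} = {0,2,1,6,4,3,5}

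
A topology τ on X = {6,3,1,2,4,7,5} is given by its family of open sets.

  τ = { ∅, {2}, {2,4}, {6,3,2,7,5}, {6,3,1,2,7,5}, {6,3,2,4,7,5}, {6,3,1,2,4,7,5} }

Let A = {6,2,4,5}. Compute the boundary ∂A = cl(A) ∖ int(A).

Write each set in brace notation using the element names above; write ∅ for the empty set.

opens ⊆ A: ∅, {2}, {2,4}; union → int = {2,4}
complement {3,1,7}; its interior ∅; cl(A) = X∖∅ = {6,3,1,2,4,7,5}
boundary = {6,3,1,2,4,7,5} ∖ {2,4} = {6,3,1,7,5}

{6,3,1,7,5}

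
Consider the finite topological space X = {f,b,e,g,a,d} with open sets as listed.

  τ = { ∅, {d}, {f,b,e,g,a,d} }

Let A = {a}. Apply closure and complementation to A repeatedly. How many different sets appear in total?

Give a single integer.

6

closure: X∖int(X∖A) = X∖{d} = {f,b,e,g,a}
Let k=closure and c=complement:
  1. A     = {a}
  2. kA    = {f,b,e,g,a}
  3. cA    = {f,b,e,g,d}
  4. ckA   = {d}
  5. kcA   = {f,b,e,g,a,d}
  6. ckcA  = ∅
— saturated at 6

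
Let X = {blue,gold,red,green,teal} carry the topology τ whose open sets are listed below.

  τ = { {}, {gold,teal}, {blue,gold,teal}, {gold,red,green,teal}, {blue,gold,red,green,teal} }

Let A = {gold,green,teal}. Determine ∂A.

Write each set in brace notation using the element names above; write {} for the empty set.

interior: largest open inside A is {gold,teal} (from {}, {gold,teal})
cl via duality: int({blue,red}) = {}, so X∖{} = {blue,gold,red,green,teal}
cl∖int = {blue,red,green}

{blue,red,green}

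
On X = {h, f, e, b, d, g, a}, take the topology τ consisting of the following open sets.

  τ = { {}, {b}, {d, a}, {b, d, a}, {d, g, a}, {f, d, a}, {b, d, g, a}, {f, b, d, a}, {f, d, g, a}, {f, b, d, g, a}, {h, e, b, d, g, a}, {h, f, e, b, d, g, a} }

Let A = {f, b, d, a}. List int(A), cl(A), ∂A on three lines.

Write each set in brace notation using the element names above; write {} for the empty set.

opens ⊆ A: {}, {b}, {d, a}, {b, d, a}, {f, d, a}, {f, b, d, a}; union → int = {f, b, d, a}
complement {h, e, g}; its interior {}; cl(A) = X∖{} = {h, f, e, b, d, g, a}
boundary = {h, f, e, b, d, g, a} ∖ {f, b, d, a} = {h, e, g}

int(A) = {f, b, d, a}
cl(A)  = {h, f, e, b, d, g, a}
∂A     = {h, e, g}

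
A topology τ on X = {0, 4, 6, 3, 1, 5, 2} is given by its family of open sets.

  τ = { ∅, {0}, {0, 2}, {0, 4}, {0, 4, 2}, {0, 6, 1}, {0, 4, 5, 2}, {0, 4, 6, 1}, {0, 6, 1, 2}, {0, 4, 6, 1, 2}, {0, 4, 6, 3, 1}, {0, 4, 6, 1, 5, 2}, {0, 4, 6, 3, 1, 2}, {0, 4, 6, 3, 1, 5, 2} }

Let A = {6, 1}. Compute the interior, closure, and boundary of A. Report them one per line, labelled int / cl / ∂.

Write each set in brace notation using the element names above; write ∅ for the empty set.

int(A) = ∅
cl(A)  = {6, 3, 1}
∂A     = {6, 3, 1}

U open, U⊆A: ∅. int(A) = ⋃ = ∅
X∖A={0, 4, 3, 5, 2}, int(X∖A)={0, 4, 5, 2}, hence cl(A)={6, 3, 1}
∂A: remove int from cl → {6, 3, 1}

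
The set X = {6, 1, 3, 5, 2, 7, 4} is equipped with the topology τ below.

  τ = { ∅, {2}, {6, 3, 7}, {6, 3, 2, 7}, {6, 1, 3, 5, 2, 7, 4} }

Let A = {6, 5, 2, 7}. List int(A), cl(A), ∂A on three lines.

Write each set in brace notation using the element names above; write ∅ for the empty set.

int(A) = {2}
cl(A)  = {6, 1, 3, 5, 2, 7, 4}
∂A     = {6, 1, 3, 5, 7, 4}

interior: largest open inside A is {2} (from ∅, {2})
cl via duality: int({1, 3, 4}) = ∅, so X∖∅ = {6, 1, 3, 5, 2, 7, 4}
cl∖int = {6, 1, 3, 5, 7, 4}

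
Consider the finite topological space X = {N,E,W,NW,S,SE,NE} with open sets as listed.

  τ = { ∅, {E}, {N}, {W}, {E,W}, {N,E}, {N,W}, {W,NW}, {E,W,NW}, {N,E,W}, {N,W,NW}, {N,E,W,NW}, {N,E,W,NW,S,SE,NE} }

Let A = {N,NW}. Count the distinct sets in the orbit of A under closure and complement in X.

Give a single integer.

8

cl via duality: int({E,W,S,SE,NE}) = {E,W}, so X∖{E,W} = {N,NW,S,SE,NE}
Write k for closure, c for complement:
  1. A     = {N,NW}
  2. kA    = {N,NW,S,SE,NE}
  3. cA    = {E,W,S,SE,NE}
  4. ckA   = {E,W}
  5. kcA   = {E,W,NW,S,SE,NE}
  6. ckcA  = {N}
  7. kckcA = {N,S,SE,NE}
  8. ckckcA = {E,W,NW}
applying k or c yields no new set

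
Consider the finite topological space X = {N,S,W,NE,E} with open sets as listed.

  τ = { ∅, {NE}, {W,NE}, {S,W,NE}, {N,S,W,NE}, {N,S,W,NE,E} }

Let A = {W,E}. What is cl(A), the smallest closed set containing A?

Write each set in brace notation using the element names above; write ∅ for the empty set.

{N,S,W,E}

cl via duality: int({N,S,NE}) = {NE}, so X∖{NE} = {N,S,W,E}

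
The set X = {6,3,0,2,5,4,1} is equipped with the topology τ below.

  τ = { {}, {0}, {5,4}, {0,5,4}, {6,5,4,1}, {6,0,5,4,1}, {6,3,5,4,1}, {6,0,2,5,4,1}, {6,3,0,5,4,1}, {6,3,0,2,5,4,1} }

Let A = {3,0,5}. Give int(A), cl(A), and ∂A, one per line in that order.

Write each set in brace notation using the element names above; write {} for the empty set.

int(A) = {0}
cl(A)  = {6,3,0,2,5,4,1}
∂A     = {6,3,2,5,4,1}

U open, U⊆A: {}, {0}. int(A) = ⋃ = {0}
X∖A={6,2,4,1}, int(X∖A)={}, hence cl(A)={6,3,0,2,5,4,1}
∂A: remove int from cl → {6,3,2,5,4,1}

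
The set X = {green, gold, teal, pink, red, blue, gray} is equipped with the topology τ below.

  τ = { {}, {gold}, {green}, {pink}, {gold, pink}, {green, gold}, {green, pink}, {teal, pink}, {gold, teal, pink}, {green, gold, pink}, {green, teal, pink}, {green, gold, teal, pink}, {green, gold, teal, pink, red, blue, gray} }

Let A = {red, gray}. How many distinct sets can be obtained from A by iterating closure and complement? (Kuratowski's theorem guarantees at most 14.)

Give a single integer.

complement {green, gold, teal, pink, blue}; its interior {green, gold, teal, pink}; cl(A) = X∖{green, gold, teal, pink} = {red, blue, gray}
With k = closure, c = complement:
  1. A     = {red, gray}
  2. kA    = {red, blue, gray}
  3. cA    = {green, gold, teal, pink, blue}
  4. ckA   = {green, gold, teal, pink}
  5. kcA   = {green, gold, teal, pink, red, blue, gray}
  6. ckcA  = {}
k, c of each give nothing new

6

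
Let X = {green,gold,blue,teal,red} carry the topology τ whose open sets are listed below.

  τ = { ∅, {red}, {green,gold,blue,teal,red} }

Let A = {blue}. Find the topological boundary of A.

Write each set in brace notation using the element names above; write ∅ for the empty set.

{green,gold,blue,teal}

interior: largest open inside A is ∅ (from ∅)
cl via duality: int({green,gold,teal,red}) = {red}, so X∖{red} = {green,gold,blue,teal}
cl∖int = {green,gold,blue,teal}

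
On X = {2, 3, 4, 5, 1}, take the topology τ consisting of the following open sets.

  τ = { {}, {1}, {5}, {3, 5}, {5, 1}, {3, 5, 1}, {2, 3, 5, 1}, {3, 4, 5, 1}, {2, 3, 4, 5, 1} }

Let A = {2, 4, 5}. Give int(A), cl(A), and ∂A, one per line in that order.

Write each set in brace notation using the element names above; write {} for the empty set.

int(A) = {5}
cl(A)  = {2, 3, 4, 5}
∂A     = {2, 3, 4}

opens ⊆ A: {}, {5}; union → int = {5}
complement {3, 1}; its interior {1}; cl(A) = X∖{1} = {2, 3, 4, 5}
boundary = {2, 3, 4, 5} ∖ {5} = {2, 3, 4}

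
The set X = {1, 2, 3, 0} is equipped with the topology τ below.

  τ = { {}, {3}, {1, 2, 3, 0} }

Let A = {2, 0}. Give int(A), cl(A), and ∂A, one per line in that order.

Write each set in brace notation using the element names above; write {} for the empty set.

int(A) = {}
cl(A)  = {1, 2, 0}
∂A     = {1, 2, 0}

open subsets of A: {}; so int(A) = {}
closure: X∖int(X∖A) = X∖{3} = {1, 2, 0}
∂A = {1, 2, 0} minus {} = {1, 2, 0}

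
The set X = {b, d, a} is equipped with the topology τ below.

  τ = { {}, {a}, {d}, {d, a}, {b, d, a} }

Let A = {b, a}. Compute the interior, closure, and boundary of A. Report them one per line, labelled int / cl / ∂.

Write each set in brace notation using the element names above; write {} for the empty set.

int(A) = {a}
cl(A)  = {b, a}
∂A     = {b}

U open, U⊆A: {}, {a}. int(A) = ⋃ = {a}
X∖A={d}, int(X∖A)={d}, hence cl(A)={b, a}
∂A: remove int from cl → {b}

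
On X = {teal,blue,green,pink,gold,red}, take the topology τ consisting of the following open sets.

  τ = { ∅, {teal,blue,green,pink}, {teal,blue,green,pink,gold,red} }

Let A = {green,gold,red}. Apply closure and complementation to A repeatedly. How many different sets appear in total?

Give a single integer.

4

X∖A={teal,blue,pink}, int(X∖A)=∅, hence cl(A)={teal,blue,green,pink,gold,red}
Orbit (k=closure, c=complement):
  1. A     = {green,gold,red}
  2. kA    = {teal,blue,green,pink,gold,red}
  3. cA    = {teal,blue,pink}
  4. ckA   = ∅
(closed under both — stop)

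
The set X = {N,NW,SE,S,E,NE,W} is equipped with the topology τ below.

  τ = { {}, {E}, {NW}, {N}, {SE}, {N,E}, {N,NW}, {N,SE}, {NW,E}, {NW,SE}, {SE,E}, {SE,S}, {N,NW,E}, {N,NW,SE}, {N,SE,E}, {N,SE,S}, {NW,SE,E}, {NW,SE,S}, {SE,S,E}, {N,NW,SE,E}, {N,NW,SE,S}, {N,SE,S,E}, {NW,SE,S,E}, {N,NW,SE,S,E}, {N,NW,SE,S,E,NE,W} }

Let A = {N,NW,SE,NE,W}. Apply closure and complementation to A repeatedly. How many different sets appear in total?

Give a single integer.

8

complement {S,E}; its interior {E}; cl(A) = X∖{E} = {N,NW,SE,S,NE,W}
With k = closure, c = complement:
  1. A     = {N,NW,SE,NE,W}
  2. kA    = {N,NW,SE,S,NE,W}
  3. cA    = {S,E}
  4. ckA   = {E}
  5. kcA   = {S,E,NE,W}
  6. kckA  = {E,NE,W}
  7. ckcA  = {N,NW,SE}
  8. ckckA = {N,NW,SE,S}
k, c of each give nothing new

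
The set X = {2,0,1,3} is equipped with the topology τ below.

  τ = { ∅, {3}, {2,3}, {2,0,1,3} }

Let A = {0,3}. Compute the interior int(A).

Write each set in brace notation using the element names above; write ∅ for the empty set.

{3}

U open, U⊆A: ∅, {3}. int(A) = ⋃ = {3}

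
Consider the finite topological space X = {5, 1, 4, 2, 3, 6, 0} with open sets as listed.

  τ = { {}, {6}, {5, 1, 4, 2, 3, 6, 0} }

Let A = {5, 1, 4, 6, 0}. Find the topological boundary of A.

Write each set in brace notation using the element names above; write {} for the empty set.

{5, 1, 4, 2, 3, 0}

U open, U⊆A: {}, {6}. int(A) = ⋃ = {6}
X∖A={2, 3}, int(X∖A)={}, hence cl(A)={5, 1, 4, 2, 3, 6, 0}
∂A: remove int from cl → {5, 1, 4, 2, 3, 0}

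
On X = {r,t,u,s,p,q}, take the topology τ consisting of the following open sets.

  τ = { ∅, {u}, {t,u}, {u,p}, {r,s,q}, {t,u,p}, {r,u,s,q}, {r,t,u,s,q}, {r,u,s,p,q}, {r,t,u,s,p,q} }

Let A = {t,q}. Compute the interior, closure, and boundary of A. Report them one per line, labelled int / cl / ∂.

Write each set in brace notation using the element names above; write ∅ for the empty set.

U open, U⊆A: ∅. int(A) = ⋃ = ∅
X∖A={r,u,s,p}, int(X∖A)={u,p}, hence cl(A)={r,t,s,q}
∂A: remove int from cl → {r,t,s,q}

int(A) = ∅
cl(A)  = {r,t,s,q}
∂A     = {r,t,s,q}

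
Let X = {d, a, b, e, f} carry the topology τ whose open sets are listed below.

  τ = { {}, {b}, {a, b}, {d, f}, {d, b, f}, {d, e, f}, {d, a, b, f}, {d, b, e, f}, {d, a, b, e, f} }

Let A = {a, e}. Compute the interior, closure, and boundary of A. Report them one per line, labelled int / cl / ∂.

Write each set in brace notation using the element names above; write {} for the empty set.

open subsets of A: {}; so int(A) = {}
closure: X∖int(X∖A) = X∖{d, b, f} = {a, e}
∂A = {a, e} minus {} = {a, e}

int(A) = {}
cl(A)  = {a, e}
∂A     = {a, e}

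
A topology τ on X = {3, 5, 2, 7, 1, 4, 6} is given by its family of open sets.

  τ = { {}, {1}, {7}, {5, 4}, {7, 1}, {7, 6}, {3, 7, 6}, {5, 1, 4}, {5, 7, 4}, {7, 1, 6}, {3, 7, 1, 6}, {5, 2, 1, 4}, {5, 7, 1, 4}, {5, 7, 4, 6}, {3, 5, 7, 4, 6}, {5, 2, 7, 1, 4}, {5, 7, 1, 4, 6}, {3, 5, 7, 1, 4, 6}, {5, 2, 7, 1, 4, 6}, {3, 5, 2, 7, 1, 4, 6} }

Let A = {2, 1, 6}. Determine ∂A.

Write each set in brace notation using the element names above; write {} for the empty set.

{3, 2, 6}

interior: largest open inside A is {1} (from {}, {1})
cl via duality: int({3, 5, 7, 4}) = {5, 7, 4}, so X∖{5, 7, 4} = {3, 2, 1, 6}
cl∖int = {3, 2, 6}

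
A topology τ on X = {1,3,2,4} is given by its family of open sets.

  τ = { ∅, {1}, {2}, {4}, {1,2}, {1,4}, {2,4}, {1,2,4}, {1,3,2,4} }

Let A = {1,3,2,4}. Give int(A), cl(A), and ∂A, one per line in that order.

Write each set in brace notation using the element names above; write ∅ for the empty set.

interior: largest open inside A is {1,3,2,4} (from ∅, {4}, {2}, {1}, {1,2}, {2,4}, {1,4}, {1,2,4}, {1,3,2,4})
cl via duality: int(∅) = ∅, so X∖∅ = {1,3,2,4}
cl∖int = ∅

int(A) = {1,3,2,4}
cl(A)  = {1,3,2,4}
∂A     = ∅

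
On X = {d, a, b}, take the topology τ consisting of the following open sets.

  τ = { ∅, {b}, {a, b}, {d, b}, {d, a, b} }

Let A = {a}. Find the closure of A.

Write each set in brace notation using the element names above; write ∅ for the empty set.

cl via duality: int({d, b}) = {d, b}, so X∖{d, b} = {a}

{a}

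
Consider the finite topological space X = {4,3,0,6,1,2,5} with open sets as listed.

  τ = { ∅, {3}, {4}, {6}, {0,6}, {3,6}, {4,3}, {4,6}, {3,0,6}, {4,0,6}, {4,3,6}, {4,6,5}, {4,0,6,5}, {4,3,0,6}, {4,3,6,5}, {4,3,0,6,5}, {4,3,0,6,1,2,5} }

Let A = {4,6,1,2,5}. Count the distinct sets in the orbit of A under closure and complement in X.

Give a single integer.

8

cl via duality: int({3,0}) = {3}, so X∖{3} = {4,0,6,1,2,5}
Write k for closure, c for complement:
  1. A     = {4,6,1,2,5}
  2. kA    = {4,0,6,1,2,5}
  3. cA    = {3,0}
  4. ckA   = {3}
  5. kcA   = {3,0,1,2}
  6. kckA  = {3,1,2}
  7. ckcA  = {4,6,5}
  8. ckckA = {4,0,6,5}
applying k or c yields no new set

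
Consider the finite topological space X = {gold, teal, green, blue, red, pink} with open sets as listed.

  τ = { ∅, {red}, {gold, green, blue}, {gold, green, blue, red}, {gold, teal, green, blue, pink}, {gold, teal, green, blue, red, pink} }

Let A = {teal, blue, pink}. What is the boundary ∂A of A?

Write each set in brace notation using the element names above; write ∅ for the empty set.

opens ⊆ A: ∅; union → int = ∅
complement {gold, green, red}; its interior {red}; cl(A) = X∖{red} = {gold, teal, green, blue, pink}
boundary = {gold, teal, green, blue, pink} ∖ ∅ = {gold, teal, green, blue, pink}

{gold, teal, green, blue, pink}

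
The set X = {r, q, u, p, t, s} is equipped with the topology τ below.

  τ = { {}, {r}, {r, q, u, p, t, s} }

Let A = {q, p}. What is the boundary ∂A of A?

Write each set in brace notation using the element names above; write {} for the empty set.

opens ⊆ A: {}; union → int = {}
complement {r, u, t, s}; its interior {r}; cl(A) = X∖{r} = {q, u, p, t, s}
boundary = {q, u, p, t, s} ∖ {} = {q, u, p, t, s}

{q, u, p, t, s}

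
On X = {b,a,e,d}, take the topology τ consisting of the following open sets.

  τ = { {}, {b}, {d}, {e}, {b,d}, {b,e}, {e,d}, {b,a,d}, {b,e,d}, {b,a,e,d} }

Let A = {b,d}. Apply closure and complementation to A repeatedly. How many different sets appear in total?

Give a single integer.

4

complement {a,e}; its interior {e}; cl(A) = X∖{e} = {b,a,d}
With k = closure, c = complement:
  1. A     = {b,d}
  2. kA    = {b,a,d}
  3. cA    = {a,e}
  4. ckA   = {e}
k, c of each give nothing new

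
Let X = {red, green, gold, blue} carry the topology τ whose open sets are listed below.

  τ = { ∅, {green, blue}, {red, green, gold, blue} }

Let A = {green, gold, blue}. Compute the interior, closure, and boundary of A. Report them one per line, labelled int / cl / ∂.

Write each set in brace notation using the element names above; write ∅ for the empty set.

int(A) = {green, blue}
cl(A)  = {red, green, gold, blue}
∂A     = {red, gold}

U open, U⊆A: ∅, {green, blue}. int(A) = ⋃ = {green, blue}
X∖A={red}, int(X∖A)=∅, hence cl(A)={red, green, gold, blue}
∂A: remove int from cl → {red, gold}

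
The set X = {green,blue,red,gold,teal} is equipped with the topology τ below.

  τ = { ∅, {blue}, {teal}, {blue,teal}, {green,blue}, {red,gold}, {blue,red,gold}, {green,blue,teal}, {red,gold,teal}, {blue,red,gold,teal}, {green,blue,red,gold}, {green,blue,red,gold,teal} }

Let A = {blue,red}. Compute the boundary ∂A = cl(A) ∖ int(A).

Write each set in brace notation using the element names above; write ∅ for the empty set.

open subsets of A: ∅, {blue}; so int(A) = {blue}
closure: X∖int(X∖A) = X∖{teal} = {green,blue,red,gold}
∂A = {green,blue,red,gold} minus {blue} = {green,red,gold}

{green,red,gold}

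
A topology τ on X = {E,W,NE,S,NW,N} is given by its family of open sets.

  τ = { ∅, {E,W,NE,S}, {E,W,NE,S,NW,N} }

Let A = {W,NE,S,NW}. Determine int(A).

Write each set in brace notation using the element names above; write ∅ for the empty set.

∅

open subsets of A: ∅; so int(A) = ∅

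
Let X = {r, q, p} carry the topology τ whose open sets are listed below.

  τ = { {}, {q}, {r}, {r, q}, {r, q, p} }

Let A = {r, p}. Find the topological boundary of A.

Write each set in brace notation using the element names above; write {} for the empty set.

U open, U⊆A: {}, {r}. int(A) = ⋃ = {r}
X∖A={q}, int(X∖A)={q}, hence cl(A)={r, p}
∂A: remove int from cl → {p}

{p}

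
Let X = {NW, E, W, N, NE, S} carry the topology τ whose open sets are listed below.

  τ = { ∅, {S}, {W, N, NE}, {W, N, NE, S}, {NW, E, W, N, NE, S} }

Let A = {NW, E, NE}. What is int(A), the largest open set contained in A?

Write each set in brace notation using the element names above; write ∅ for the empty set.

∅

U open, U⊆A: ∅. int(A) = ⋃ = ∅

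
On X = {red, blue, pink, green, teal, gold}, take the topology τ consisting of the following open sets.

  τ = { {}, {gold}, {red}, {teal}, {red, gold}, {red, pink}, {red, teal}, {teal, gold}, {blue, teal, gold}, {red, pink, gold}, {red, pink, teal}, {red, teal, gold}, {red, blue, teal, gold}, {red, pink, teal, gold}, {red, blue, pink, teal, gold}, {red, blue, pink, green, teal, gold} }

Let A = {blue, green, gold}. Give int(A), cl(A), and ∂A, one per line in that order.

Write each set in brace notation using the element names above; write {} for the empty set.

U open, U⊆A: {}, {gold}. int(A) = ⋃ = {gold}
X∖A={red, pink, teal}, int(X∖A)={red, pink, teal}, hence cl(A)={blue, green, gold}
∂A: remove int from cl → {blue, green}

int(A) = {gold}
cl(A)  = {blue, green, gold}
∂A     = {blue, green}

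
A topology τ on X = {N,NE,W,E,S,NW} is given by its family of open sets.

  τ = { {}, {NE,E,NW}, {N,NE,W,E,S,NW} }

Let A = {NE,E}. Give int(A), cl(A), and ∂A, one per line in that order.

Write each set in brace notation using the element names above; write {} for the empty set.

int(A) = {}
cl(A)  = {N,NE,W,E,S,NW}
∂A     = {N,NE,W,E,S,NW}

interior: largest open inside A is {} (from {})
cl via duality: int({N,W,S,NW}) = {}, so X∖{} = {N,NE,W,E,S,NW}
cl∖int = {N,NE,W,E,S,NW}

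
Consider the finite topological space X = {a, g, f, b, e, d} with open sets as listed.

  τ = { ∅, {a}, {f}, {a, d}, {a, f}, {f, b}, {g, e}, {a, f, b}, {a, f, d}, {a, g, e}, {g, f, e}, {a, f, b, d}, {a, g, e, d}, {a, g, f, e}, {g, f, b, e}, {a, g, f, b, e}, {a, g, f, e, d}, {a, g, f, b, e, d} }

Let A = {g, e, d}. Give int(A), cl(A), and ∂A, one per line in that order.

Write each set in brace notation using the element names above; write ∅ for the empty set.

int(A) = {g, e}
cl(A)  = {g, e, d}
∂A     = {d}

opens ⊆ A: ∅, {g, e}; union → int = {g, e}
complement {a, f, b}; its interior {a, f, b}; cl(A) = X∖{a, f, b} = {g, e, d}
boundary = {g, e, d} ∖ {g, e} = {d}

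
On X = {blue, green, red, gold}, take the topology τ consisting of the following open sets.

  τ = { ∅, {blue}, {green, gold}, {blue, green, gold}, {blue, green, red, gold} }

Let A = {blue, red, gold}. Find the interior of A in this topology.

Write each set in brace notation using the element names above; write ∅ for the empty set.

{blue}

opens ⊆ A: ∅, {blue}; union → int = {blue}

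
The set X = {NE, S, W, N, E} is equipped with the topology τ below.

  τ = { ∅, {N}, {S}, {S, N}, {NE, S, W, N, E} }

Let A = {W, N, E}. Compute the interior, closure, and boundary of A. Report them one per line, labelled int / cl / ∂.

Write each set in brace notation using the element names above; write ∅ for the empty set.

U open, U⊆A: ∅, {N}. int(A) = ⋃ = {N}
X∖A={NE, S}, int(X∖A)={S}, hence cl(A)={NE, W, N, E}
∂A: remove int from cl → {NE, W, E}

int(A) = {N}
cl(A)  = {NE, W, N, E}
∂A     = {NE, W, E}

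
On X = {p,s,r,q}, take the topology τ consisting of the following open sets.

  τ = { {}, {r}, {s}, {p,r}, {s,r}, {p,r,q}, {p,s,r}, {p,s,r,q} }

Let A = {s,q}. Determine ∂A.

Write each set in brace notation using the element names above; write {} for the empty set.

{q}

U open, U⊆A: {}, {s}. int(A) = ⋃ = {s}
X∖A={p,r}, int(X∖A)={p,r}, hence cl(A)={s,q}
∂A: remove int from cl → {q}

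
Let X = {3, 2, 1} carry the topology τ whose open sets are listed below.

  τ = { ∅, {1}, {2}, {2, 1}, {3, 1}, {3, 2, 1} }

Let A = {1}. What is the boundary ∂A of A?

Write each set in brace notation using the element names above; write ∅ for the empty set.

U open, U⊆A: ∅, {1}. int(A) = ⋃ = {1}
X∖A={3, 2}, int(X∖A)={2}, hence cl(A)={3, 1}
∂A: remove int from cl → {3}

{3}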